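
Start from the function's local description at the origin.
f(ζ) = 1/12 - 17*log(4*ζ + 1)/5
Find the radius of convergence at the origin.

Branch term (-17/5)*log(1 - ζ/(-1/4)): its argument vanishes at ζ = -1/4, a logarithmic branch point, modulus 1/4.
The radius of convergence is the smallest modulus among the singular points: 1/4.

The radius of convergence is 1/4.


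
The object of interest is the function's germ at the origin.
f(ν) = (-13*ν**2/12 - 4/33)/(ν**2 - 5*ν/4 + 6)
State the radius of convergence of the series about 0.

The radius of convergence is sqrt(6).

Denominator factor (ν**2 - 5*ν/4 + 6): discriminant -359/16, complex-conjugate roots (5/8) + ((1/8)*sqrt(359))*i and (5/8) - ((1/8)*sqrt(359))*i; poles of order 1, moduli sqrt(6) and sqrt(6).
The radius of convergence is the smallest modulus among the singular points: sqrt(6).


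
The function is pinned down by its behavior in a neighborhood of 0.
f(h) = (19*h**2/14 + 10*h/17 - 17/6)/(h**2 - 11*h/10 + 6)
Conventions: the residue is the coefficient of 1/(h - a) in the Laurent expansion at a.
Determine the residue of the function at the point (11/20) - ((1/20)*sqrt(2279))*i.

The residue is (4953/4760) - ((1403951/32544120)*sqrt(2279))*i.

The factor h**2 - 11*h/10 + 6 splits as (h - a)(h - a') with a = (11/20) - ((1/20)*sqrt(2279))*i, a' = (11/20) + ((1/20)*sqrt(2279))*i. At the order-1 pole a set g(h) = (h - a)*f(h) = [19*h**2/14 + 10*h/17 - 17/6] / (h - a').
Simple pole: residue = g(a) at a = (11/20) - ((1/20)*sqrt(2279))*i, which is (4953/4760) - ((1403951/32544120)*sqrt(2279))*i.


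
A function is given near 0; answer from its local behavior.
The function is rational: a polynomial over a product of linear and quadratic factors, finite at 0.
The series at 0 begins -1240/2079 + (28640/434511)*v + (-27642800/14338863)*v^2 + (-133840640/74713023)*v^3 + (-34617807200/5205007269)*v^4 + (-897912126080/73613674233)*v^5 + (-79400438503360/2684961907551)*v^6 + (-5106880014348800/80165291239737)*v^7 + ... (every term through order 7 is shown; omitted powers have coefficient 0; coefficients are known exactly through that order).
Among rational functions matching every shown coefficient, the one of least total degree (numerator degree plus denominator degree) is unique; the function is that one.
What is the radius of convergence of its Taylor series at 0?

The radius of convergence is -1 + (1/10)*sqrt(210).

No rational of total degree below 6 reproduces all 8 coefficients; solving the [1/5] Pade equations on them gives f(v) = (3*v/19 + 31/14)/((v + 3/2)**3*(v**2 + 2*v - 11/10)), whose expansion matches every shown term.
Denominator factor (v**2 + 2*v - 11/10): discriminant 42/5, real irrational roots -1 + (1/10)*sqrt(210) and -1 - (1/10)*sqrt(210); poles of order 1, moduli -1 + (1/10)*sqrt(210) and 1 + (1/10)*sqrt(210).
Denominator factor (v + 3/2)^3: pole of order 3 at -3/2, modulus 3/2.
The radius of convergence is the smallest modulus among the singular points: -1 + (1/10)*sqrt(210).


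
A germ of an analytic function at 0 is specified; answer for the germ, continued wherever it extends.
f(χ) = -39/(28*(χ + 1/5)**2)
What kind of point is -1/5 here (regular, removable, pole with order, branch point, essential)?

The point is a pole of order 2.

The denominator factor χ + 1/5 vanishes at -1/5 and appears to the power 2; the numerator there equals -39/28, nonzero, and no other factor vanishes.
Hence a pole whose order is the multiplicity, 2.


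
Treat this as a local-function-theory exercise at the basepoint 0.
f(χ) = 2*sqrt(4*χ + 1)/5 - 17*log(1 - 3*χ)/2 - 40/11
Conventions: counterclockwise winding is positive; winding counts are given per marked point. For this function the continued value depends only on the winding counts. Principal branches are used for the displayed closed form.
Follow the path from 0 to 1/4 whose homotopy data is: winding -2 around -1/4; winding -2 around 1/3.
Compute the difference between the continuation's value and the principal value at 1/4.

Continued minus principal equals (34)*pi*i.

The rational part is single-valued and drops out of the difference; each branch term changes only by its own monodromy.
(2/5)*sqrt(1 - χ/(-1/4)): winding -2 is even, the square root returns to the same sheet, contribution 0.
(-17/2)*log(1 - χ/(1/3)): each positive loop around 1/3 adds 2*pi*i to the log, so winding -2 contributes (-17/2)*(-2)*2*pi*i = (34)*pi*i.
Summing the contributions at χ = 1/4 gives (34)*pi*i.


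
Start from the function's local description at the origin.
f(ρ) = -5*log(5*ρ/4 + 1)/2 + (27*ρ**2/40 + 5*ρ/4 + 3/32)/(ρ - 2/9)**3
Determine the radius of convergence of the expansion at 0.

The radius of convergence is 2/9.

Denominator factor (ρ - 2/9)^3: pole of order 3 at 2/9, modulus 2/9.
Branch term (-5/2)*log(1 - ρ/(-4/5)): its argument vanishes at ρ = -4/5, a logarithmic branch point, modulus 4/5.
The radius of convergence is the smallest modulus among the singular points: 2/9.


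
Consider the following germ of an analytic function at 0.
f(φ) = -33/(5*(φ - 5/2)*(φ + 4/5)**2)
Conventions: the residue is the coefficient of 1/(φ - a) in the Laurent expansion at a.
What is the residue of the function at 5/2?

At the order-1 pole 5/2 set g(φ) = (φ - (5/2))*f(φ) = -33/(5*(φ + 4/5)**2).
Simple pole: residue = g(a) at a = 5/2, which is -20/33.

The residue is -20/33.


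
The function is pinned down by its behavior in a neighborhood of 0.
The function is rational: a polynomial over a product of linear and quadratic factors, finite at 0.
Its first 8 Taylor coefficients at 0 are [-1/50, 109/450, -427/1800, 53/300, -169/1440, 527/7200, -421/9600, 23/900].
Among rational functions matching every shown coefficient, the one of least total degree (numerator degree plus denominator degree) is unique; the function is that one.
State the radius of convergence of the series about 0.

The radius of convergence is 2.

No rational of total degree below 3 reproduces all 8 coefficients; solving the [1/2] Pade equations on them gives f(v) = (8*v/9 - 2/25)/(v + 2)**2, whose expansion matches every shown term.
Denominator factor (v + 2)^2: pole of order 2 at -2, modulus 2.
The radius of convergence is the smallest modulus among the singular points: 2.


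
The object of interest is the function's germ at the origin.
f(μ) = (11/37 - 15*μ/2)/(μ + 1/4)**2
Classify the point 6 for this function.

Denominator factors: μ + 1/4 = 25/4 at μ = 6 — none vanishes.
So the germ continues analytically to 6.

The point is a regular point.


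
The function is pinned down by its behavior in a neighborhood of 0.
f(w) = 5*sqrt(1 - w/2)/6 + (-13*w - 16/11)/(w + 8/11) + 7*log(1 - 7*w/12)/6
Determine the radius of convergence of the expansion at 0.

Denominator factor (w + 8/11): pole of order 1 at -8/11, modulus 8/11.
Branch term (5/6)*sqrt(1 - w/(2)): its argument vanishes at w = 2, a square-root branch point, modulus 2.
Branch term (7/6)*log(1 - w/(12/7)): its argument vanishes at w = 12/7, a logarithmic branch point, modulus 12/7.
The radius of convergence is the smallest modulus among the singular points: 8/11.

The radius of convergence is 8/11.


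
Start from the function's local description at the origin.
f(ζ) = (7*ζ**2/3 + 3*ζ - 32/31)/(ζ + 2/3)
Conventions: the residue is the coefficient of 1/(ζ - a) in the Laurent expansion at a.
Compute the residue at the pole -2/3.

At the order-1 pole -2/3 set g(ζ) = (ζ - (-2/3))*f(ζ) = 7*ζ**2/3 + 3*ζ - 32/31.
Simple pole: residue = g(a) at a = -2/3, which is -1670/837.

The residue is -1670/837.


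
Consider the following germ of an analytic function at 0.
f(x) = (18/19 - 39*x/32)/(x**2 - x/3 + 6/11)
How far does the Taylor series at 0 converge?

Denominator factor (x**2 - x/3 + 6/11): discriminant -205/99, complex-conjugate roots (1/6) + ((1/66)*sqrt(2255))*i and (1/6) - ((1/66)*sqrt(2255))*i; poles of order 1, moduli (1/11)*sqrt(66) and (1/11)*sqrt(66).
The radius of convergence is the smallest modulus among the singular points: (1/11)*sqrt(66).

The radius of convergence is (1/11)*sqrt(66).


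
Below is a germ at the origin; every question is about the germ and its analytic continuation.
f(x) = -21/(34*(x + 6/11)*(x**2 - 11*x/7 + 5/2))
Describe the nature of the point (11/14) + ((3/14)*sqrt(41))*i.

The denominator factor x**2 - 11*x/7 + 5/2 vanishes at (11/14) + ((3/14)*sqrt(41))*i and appears to the power 1; the numerator there equals -21/34, nonzero, and no other factor vanishes.
Hence a pole whose order is the multiplicity, 1.

The point is a pole of order 1.


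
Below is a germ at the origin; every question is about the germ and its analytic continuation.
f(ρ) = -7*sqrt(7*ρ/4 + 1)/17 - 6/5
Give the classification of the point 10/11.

The point is a regular point.

There is no denominator, hence no pole anywhere.
Branch term sqrt(1 - ρ/(-4/7)): argument at 10/11 is 57/22, nonzero, so 10/11 is not its branch point (a point on a principal cut is still regular for the continued germ).
So the germ continues analytically to 10/11.


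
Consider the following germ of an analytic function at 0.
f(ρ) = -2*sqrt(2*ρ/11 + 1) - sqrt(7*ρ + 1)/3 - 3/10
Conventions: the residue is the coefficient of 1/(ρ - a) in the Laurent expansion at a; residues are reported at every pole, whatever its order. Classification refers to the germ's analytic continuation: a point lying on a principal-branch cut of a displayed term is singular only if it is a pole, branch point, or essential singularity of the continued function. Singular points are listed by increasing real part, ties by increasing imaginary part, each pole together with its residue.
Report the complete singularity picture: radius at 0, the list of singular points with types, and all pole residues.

Branch term (-2)*sqrt(1 - ρ/(-11/2)): its argument vanishes at ρ = -11/2, a square-root branch point, modulus 11/2.
Branch term (-1/3)*sqrt(1 - ρ/(-1/7)): its argument vanishes at ρ = -1/7, a square-root branch point, modulus 1/7.
The radius of convergence is the smallest modulus among the singular points: 1/7.
List the singular points by increasing real part (a conjugate pair: the negative imaginary part first).

Radius of convergence at 0: 1/7.
At -11/2: an algebraic (square-root) branch point.
At -1/7: an algebraic (square-root) branch point.


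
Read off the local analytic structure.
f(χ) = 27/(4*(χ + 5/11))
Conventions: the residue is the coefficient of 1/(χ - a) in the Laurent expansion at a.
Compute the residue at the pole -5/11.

At the order-1 pole -5/11 set g(χ) = (χ - (-5/11))*f(χ) = 27/4.
Simple pole: residue = g(a) at a = -5/11, which is 27/4.

The residue is 27/4.


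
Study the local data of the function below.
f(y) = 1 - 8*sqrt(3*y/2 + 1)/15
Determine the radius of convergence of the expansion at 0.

The radius of convergence is 2/3.

Branch term (-8/15)*sqrt(1 - y/(-2/3)): its argument vanishes at y = -2/3, a square-root branch point, modulus 2/3.
The radius of convergence is the smallest modulus among the singular points: 2/3.


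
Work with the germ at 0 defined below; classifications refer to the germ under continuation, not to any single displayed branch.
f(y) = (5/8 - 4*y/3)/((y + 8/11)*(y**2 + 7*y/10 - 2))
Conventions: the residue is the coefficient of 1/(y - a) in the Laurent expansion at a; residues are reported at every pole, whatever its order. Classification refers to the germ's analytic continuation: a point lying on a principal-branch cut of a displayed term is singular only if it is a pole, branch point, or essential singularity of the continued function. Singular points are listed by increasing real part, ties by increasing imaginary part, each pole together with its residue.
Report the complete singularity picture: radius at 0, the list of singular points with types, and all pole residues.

Radius of convergence at 0: 8/11.
At -7/20 - (1/20)*sqrt(849): a pole of order 1; residue 23155/57504 + (941435/48820896)*sqrt(849).
At -8/11: a pole of order 1; residue -23155/28752.
At -7/20 + (1/20)*sqrt(849): a pole of order 1; residue 23155/57504 - (941435/48820896)*sqrt(849).

Denominator factor (y + 8/11): pole of order 1 at -8/11, modulus 8/11.
Denominator factor (y**2 + 7*y/10 - 2): discriminant 849/100, real irrational roots -7/20 + (1/20)*sqrt(849) and -7/20 - (1/20)*sqrt(849); poles of order 1, moduli -7/20 + (1/20)*sqrt(849) and 7/20 + (1/20)*sqrt(849).
The radius of convergence is the smallest modulus among the singular points: 8/11.
The factor y**2 + 7*y/10 - 2 splits as (y - a)(y - a') with a = -7/20 - (1/20)*sqrt(849), a' = -7/20 + (1/20)*sqrt(849). At the order-1 pole a set g(y) = (y - a)*f(y) = [(5/8 - 4*y/3)/(y + 8/11)] / (y - a').
Simple pole: residue = g(a) at a = -7/20 - (1/20)*sqrt(849), which is 23155/57504 + (941435/48820896)*sqrt(849).
At the order-1 pole -8/11 set g(y) = (y - (-8/11))*f(y) = (5/8 - 4*y/3)/(y**2 + 7*y/10 - 2).
Simple pole: residue = g(a) at a = -8/11, which is -23155/28752.
The factor y**2 + 7*y/10 - 2 splits as (y - a)(y - a') with a = -7/20 + (1/20)*sqrt(849), a' = -7/20 - (1/20)*sqrt(849). At the order-1 pole a set g(y) = (y - a)*f(y) = [(5/8 - 4*y/3)/(y + 8/11)] / (y - a').
Simple pole: residue = g(a) at a = -7/20 + (1/20)*sqrt(849), which is 23155/57504 - (941435/48820896)*sqrt(849).
List the singular points by increasing real part (a conjugate pair: the negative imaginary part first).


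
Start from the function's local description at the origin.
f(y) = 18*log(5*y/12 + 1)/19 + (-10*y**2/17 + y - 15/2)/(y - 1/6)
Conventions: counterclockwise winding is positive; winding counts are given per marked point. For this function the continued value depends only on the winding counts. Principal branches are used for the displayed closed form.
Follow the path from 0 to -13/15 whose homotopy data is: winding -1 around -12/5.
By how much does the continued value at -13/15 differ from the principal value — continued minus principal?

Continued minus principal equals -(36/19)*pi*i.

The rational part is single-valued and drops out of the difference; each branch term changes only by its own monodromy.
(18/19)*log(1 - y/(-12/5)): each positive loop around -12/5 adds 2*pi*i to the log, so winding -1 contributes (18/19)*(-1)*2*pi*i = -(36/19)*pi*i.
Summing the contributions at y = -13/15 gives -(36/19)*pi*i.


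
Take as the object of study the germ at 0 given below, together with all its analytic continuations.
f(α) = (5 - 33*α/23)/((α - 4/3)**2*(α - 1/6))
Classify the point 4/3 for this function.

The point is a pole of order 2.

The denominator factor α - 4/3 vanishes at 4/3 and appears to the power 2; the numerator there equals 71/23, nonzero, and no other factor vanishes.
Hence a pole whose order is the multiplicity, 2.


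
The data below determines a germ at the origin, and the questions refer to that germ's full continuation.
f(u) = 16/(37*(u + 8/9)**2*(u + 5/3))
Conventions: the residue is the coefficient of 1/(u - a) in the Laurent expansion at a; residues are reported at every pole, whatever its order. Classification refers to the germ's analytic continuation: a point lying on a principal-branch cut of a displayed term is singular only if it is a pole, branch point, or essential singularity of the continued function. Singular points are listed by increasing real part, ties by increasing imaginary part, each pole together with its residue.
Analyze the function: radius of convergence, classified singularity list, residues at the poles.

Radius of convergence at 0: 8/9.
At -5/3: a pole of order 1; residue 1296/1813.
At -8/9: a pole of order 2; residue -1296/1813.

Denominator factor (u + 5/3): pole of order 1 at -5/3, modulus 5/3.
Denominator factor (u + 8/9)^2: pole of order 2 at -8/9, modulus 8/9.
The radius of convergence is the smallest modulus among the singular points: 8/9.
At the order-1 pole -5/3 set g(u) = (u - (-5/3))*f(u) = 16/(37*(u + 8/9)**2).
Simple pole: residue = g(a) at a = -5/3, which is 1296/1813.
At the order-2 pole -8/9 set g(u) = (u - (-8/9))^2*f(u) = 16/(37*(u + 5/3)).
Order-2 pole: residue = g'(a); g'(-8/9) = -1296/1813, so the residue is -1296/1813.
List the singular points by increasing real part (a conjugate pair: the negative imaginary part first).


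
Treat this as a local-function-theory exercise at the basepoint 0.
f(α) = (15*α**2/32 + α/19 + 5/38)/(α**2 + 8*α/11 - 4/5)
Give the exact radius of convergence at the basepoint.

Denominator factor (α**2 + 8*α/11 - 4/5): discriminant 2256/605, real irrational roots -4/11 + (2/55)*sqrt(705) and -4/11 - (2/55)*sqrt(705); poles of order 1, moduli -4/11 + (2/55)*sqrt(705) and 4/11 + (2/55)*sqrt(705).
The radius of convergence is the smallest modulus among the singular points: -4/11 + (2/55)*sqrt(705).

The radius of convergence is -4/11 + (2/55)*sqrt(705).


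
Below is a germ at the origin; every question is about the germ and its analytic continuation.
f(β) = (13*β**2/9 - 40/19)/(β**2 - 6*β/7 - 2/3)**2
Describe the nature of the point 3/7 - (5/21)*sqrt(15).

The point is a pole of order 2.

The denominator factor β**2 - 6*β/7 - 2/3 vanishes at 3/7 - (5/21)*sqrt(15) and appears to the power 2; the numerator there equals -15376/25137 - (130/441)*sqrt(15), nonzero, and no other factor vanishes.
Hence a pole whose order is the multiplicity, 2.


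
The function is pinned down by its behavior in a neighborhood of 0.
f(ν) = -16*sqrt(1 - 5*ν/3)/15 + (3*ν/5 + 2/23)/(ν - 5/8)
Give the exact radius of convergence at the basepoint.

Denominator factor (ν - 5/8): pole of order 1 at 5/8, modulus 5/8.
Branch term (-16/15)*sqrt(1 - ν/(3/5)): its argument vanishes at ν = 3/5, a square-root branch point, modulus 3/5.
The radius of convergence is the smallest modulus among the singular points: 3/5.

The radius of convergence is 3/5.


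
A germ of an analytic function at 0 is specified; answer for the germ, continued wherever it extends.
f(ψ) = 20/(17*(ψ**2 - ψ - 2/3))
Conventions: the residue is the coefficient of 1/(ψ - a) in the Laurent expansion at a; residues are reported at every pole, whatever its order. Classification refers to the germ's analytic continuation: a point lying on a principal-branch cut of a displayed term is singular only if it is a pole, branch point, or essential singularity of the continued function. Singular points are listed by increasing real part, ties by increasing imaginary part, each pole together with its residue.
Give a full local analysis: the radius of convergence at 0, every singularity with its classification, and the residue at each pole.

Radius of convergence at 0: -1/2 + (1/6)*sqrt(33).
At 1/2 - (1/6)*sqrt(33): a pole of order 1; residue -(20/187)*sqrt(33).
At 1/2 + (1/6)*sqrt(33): a pole of order 1; residue (20/187)*sqrt(33).

Denominator factor (ψ**2 - ψ - 2/3): discriminant 11/3, real irrational roots 1/2 + (1/6)*sqrt(33) and 1/2 - (1/6)*sqrt(33); poles of order 1, moduli 1/2 + (1/6)*sqrt(33) and -1/2 + (1/6)*sqrt(33).
The radius of convergence is the smallest modulus among the singular points: -1/2 + (1/6)*sqrt(33).
The factor ψ**2 - ψ - 2/3 splits as (ψ - a)(ψ - a') with a = 1/2 - (1/6)*sqrt(33), a' = 1/2 + (1/6)*sqrt(33). At the order-1 pole a set g(ψ) = (ψ - a)*f(ψ) = [20/17] / (ψ - a').
Simple pole: residue = g(a) at a = 1/2 - (1/6)*sqrt(33), which is -(20/187)*sqrt(33).
The factor ψ**2 - ψ - 2/3 splits as (ψ - a)(ψ - a') with a = 1/2 + (1/6)*sqrt(33), a' = 1/2 - (1/6)*sqrt(33). At the order-1 pole a set g(ψ) = (ψ - a)*f(ψ) = [20/17] / (ψ - a').
Simple pole: residue = g(a) at a = 1/2 + (1/6)*sqrt(33), which is (20/187)*sqrt(33).
List the singular points by increasing real part (a conjugate pair: the negative imaginary part first).


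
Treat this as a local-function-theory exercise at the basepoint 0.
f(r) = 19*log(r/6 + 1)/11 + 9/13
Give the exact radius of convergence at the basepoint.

Branch term (19/11)*log(1 - r/(-6)): its argument vanishes at r = -6, a logarithmic branch point, modulus 6.
The radius of convergence is the smallest modulus among the singular points: 6.

The radius of convergence is 6.


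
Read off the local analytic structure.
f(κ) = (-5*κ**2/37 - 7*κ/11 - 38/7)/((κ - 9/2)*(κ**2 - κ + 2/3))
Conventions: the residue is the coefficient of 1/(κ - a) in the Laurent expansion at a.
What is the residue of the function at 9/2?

The residue is -377049/561253.

At the order-1 pole 9/2 set g(κ) = (κ - (9/2))*f(κ) = (-5*κ**2/37 - 7*κ/11 - 38/7)/(κ**2 - κ + 2/3).
Simple pole: residue = g(a) at a = 9/2, which is -377049/561253.


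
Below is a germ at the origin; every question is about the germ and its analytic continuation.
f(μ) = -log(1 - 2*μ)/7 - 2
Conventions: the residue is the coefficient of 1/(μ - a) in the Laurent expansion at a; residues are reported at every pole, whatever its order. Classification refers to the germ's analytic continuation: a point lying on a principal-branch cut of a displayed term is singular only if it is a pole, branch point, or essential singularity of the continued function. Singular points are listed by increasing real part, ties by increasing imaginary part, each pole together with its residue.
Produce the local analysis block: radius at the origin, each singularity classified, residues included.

Branch term (-1/7)*log(1 - μ/(1/2)): its argument vanishes at μ = 1/2, a logarithmic branch point, modulus 1/2.
The radius of convergence is the smallest modulus among the singular points: 1/2.

Radius of convergence at 0: 1/2.
At 1/2: a logarithmic branch point.


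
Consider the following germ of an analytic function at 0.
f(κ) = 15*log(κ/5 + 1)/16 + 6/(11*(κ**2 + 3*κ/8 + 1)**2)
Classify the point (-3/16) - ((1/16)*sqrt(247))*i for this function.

The denominator factor κ**2 + 3*κ/8 + 1 vanishes at (-3/16) - ((1/16)*sqrt(247))*i and appears to the power 2; the numerator there equals 6/11, nonzero, and no other factor vanishes.
The branch terms are analytic at this point.
Hence a pole whose order is the multiplicity, 2.

The point is a pole of order 2.


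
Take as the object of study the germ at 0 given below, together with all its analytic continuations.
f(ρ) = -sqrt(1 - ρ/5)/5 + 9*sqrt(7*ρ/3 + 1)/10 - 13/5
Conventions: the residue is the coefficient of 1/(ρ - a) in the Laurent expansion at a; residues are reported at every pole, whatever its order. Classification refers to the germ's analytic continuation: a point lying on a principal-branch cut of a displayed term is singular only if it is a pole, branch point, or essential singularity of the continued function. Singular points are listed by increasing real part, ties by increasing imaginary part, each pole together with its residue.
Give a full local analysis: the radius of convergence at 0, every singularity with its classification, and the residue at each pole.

Radius of convergence at 0: 3/7.
At -3/7: an algebraic (square-root) branch point.
At 5: an algebraic (square-root) branch point.

Branch term (9/10)*sqrt(1 - ρ/(-3/7)): its argument vanishes at ρ = -3/7, a square-root branch point, modulus 3/7.
Branch term (-1/5)*sqrt(1 - ρ/(5)): its argument vanishes at ρ = 5, a square-root branch point, modulus 5.
The radius of convergence is the smallest modulus among the singular points: 3/7.
List the singular points by increasing real part (a conjugate pair: the negative imaginary part first).


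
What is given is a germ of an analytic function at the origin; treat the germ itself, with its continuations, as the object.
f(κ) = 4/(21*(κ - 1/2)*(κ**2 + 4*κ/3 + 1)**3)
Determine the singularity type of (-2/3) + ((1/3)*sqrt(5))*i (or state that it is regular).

The point is a pole of order 3.

The denominator factor κ**2 + 4*κ/3 + 1 vanishes at (-2/3) + ((1/3)*sqrt(5))*i and appears to the power 3; the numerator there equals 4/21, nonzero, and no other factor vanishes.
Hence a pole whose order is the multiplicity, 3.


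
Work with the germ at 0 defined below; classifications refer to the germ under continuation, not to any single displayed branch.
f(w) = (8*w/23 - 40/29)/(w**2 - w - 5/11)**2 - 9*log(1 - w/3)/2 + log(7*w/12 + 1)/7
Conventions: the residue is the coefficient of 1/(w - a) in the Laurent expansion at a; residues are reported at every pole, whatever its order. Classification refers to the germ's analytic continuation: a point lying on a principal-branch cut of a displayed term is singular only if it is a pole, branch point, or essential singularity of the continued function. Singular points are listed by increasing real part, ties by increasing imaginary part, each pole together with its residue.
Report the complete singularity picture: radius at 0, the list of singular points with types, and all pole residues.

Radius of convergence at 0: -1/2 + (1/22)*sqrt(341).
At -12/7: a logarithmic branch point.
At 1/2 - (1/22)*sqrt(341): a pole of order 2; residue -(17688/640987)*sqrt(341).
At 1/2 + (1/22)*sqrt(341): a pole of order 2; residue (17688/640987)*sqrt(341).
At 3: a logarithmic branch point.

Denominator factor (w**2 - w - 5/11)^2: discriminant 31/11, real irrational roots 1/2 + (1/22)*sqrt(341) and 1/2 - (1/22)*sqrt(341); poles of order 2, moduli 1/2 + (1/22)*sqrt(341) and -1/2 + (1/22)*sqrt(341).
Branch term (-9/2)*log(1 - w/(3)): its argument vanishes at w = 3, a logarithmic branch point, modulus 3.
Branch term (1/7)*log(1 - w/(-12/7)): its argument vanishes at w = -12/7, a logarithmic branch point, modulus 12/7.
The radius of convergence is the smallest modulus among the singular points: -1/2 + (1/22)*sqrt(341).
The branch terms are analytic at 1/2 - (1/22)*sqrt(341) and contribute nothing to the residue; only the rational part matters.
The factor w**2 - w - 5/11 splits as (w - a)(w - a') with a = 1/2 - (1/22)*sqrt(341), a' = 1/2 + (1/22)*sqrt(341). At the order-2 pole a set g(w) = (w - a)^2*(rational part) = [8*w/23 - 40/29] / (w - a')^2.
Order-2 pole: residue = g'(a); g'(1/2 - (1/22)*sqrt(341)) = -(17688/640987)*sqrt(341), so the residue is -(17688/640987)*sqrt(341).
The branch terms are analytic at 1/2 + (1/22)*sqrt(341) and contribute nothing to the residue; only the rational part matters.
The factor w**2 - w - 5/11 splits as (w - a)(w - a') with a = 1/2 + (1/22)*sqrt(341), a' = 1/2 - (1/22)*sqrt(341). At the order-2 pole a set g(w) = (w - a)^2*(rational part) = [8*w/23 - 40/29] / (w - a')^2.
Order-2 pole: residue = g'(a); g'(1/2 + (1/22)*sqrt(341)) = (17688/640987)*sqrt(341), so the residue is (17688/640987)*sqrt(341).
List the singular points by increasing real part (a conjugate pair: the negative imaginary part first).


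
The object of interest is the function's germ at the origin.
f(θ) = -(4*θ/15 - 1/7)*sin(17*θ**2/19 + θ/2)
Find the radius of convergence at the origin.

The factor -sin(17*θ**2/19 + θ/2) is entire and contributes no finite singular point.
The polynomial part has no poles.
No finite singular points: the Taylor series at 0 converges everywhere.

The radius of convergence is infinite.


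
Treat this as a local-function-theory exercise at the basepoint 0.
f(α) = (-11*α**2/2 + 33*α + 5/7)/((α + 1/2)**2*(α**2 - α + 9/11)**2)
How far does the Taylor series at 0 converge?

The radius of convergence is 1/2.

Denominator factor (α + 1/2)^2: pole of order 2 at -1/2, modulus 1/2.
Denominator factor (α**2 - α + 9/11)^2: discriminant -25/11, complex-conjugate roots (1/2) + ((5/22)*sqrt(11))*i and (1/2) - ((5/22)*sqrt(11))*i; poles of order 2, moduli (3/11)*sqrt(11) and (3/11)*sqrt(11).
The radius of convergence is the smallest modulus among the singular points: 1/2.


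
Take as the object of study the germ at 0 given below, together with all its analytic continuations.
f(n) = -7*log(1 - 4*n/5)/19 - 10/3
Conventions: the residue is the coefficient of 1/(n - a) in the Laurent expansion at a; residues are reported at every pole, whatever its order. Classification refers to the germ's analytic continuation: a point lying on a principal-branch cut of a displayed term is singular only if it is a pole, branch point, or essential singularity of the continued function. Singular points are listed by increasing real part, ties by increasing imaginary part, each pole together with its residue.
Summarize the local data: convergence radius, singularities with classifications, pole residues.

Branch term (-7/19)*log(1 - n/(5/4)): its argument vanishes at n = 5/4, a logarithmic branch point, modulus 5/4.
The radius of convergence is the smallest modulus among the singular points: 5/4.

Radius of convergence at 0: 5/4.
At 5/4: a logarithmic branch point.


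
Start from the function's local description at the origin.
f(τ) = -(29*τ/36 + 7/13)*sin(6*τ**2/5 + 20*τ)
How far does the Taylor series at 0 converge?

The factor -sin(6*τ**2/5 + 20*τ) is entire and contributes no finite singular point.
The polynomial part has no poles.
No finite singular points: the Taylor series at 0 converges everywhere.

The radius of convergence is infinite.


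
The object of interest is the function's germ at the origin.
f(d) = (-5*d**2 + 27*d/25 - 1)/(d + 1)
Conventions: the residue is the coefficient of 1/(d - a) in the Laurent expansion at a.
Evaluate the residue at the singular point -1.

The residue is -177/25.

At the order-1 pole -1 set g(d) = (d - (-1))*f(d) = -5*d**2 + 27*d/25 - 1.
Simple pole: residue = g(a) at a = -1, which is -177/25.


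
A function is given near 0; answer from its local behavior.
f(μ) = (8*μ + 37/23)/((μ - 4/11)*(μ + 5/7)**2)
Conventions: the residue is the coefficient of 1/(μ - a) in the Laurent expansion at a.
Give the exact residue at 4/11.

At the order-1 pole 4/11 set g(μ) = (μ - (4/11))*f(μ) = (8*μ + 37/23)/(μ + 5/7)**2.
Simple pole: residue = g(a) at a = 4/11, which is 616077/158447.

The residue is 616077/158447.


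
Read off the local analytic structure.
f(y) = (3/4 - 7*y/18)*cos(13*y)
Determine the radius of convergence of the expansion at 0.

The radius of convergence is infinite.

The factor cos(13*y) is entire and contributes no finite singular point.
The polynomial part has no poles.
No finite singular points: the Taylor series at 0 converges everywhere.


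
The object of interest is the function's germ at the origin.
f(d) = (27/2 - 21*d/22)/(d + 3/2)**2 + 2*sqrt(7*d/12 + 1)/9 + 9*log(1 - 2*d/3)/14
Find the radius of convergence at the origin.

The radius of convergence is 3/2.

Denominator factor (d + 3/2)^2: pole of order 2 at -3/2, modulus 3/2.
Branch term (2/9)*sqrt(1 - d/(-12/7)): its argument vanishes at d = -12/7, a square-root branch point, modulus 12/7.
Branch term (9/14)*log(1 - d/(3/2)): its argument vanishes at d = 3/2, a logarithmic branch point, modulus 3/2.
The radius of convergence is the smallest modulus among the singular points: 3/2.


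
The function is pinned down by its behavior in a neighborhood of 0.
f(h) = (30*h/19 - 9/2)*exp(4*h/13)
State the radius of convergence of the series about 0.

The radius of convergence is infinite.

The factor exp(4*h/13) is entire and contributes no finite singular point.
The polynomial part has no poles.
No finite singular points: the Taylor series at 0 converges everywhere.


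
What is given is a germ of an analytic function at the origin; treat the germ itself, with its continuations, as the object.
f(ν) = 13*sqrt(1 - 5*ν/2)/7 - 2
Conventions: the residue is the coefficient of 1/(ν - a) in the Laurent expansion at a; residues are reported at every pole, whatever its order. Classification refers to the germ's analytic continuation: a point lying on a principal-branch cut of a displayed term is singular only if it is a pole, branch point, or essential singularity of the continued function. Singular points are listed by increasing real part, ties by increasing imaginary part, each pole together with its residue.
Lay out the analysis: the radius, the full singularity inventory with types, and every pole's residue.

Branch term (13/7)*sqrt(1 - ν/(2/5)): its argument vanishes at ν = 2/5, a square-root branch point, modulus 2/5.
The radius of convergence is the smallest modulus among the singular points: 2/5.

Radius of convergence at 0: 2/5.
At 2/5: an algebraic (square-root) branch point.


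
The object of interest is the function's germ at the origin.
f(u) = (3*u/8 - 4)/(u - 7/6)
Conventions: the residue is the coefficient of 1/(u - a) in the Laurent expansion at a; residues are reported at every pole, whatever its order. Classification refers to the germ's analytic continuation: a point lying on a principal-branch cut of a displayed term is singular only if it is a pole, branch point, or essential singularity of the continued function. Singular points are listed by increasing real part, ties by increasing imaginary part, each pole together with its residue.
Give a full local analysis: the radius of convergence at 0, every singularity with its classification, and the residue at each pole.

Radius of convergence at 0: 7/6.
At 7/6: a pole of order 1; residue -57/16.

Denominator factor (u - 7/6): pole of order 1 at 7/6, modulus 7/6.
The radius of convergence is the smallest modulus among the singular points: 7/6.
At the order-1 pole 7/6 set g(u) = (u - (7/6))*f(u) = 3*u/8 - 4.
Simple pole: residue = g(a) at a = 7/6, which is -57/16.


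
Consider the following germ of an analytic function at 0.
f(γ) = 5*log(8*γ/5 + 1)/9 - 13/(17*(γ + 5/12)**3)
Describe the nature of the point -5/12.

The point is a pole of order 3.

The denominator factor γ + 5/12 vanishes at -5/12 and appears to the power 3; the numerator there equals -13/17, nonzero, and no other factor vanishes.
The branch terms are analytic at this point.
Hence a pole whose order is the multiplicity, 3.


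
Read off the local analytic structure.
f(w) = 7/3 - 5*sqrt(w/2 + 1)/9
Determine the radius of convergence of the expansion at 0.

The radius of convergence is 2.

Branch term (-5/9)*sqrt(1 - w/(-2)): its argument vanishes at w = -2, a square-root branch point, modulus 2.
The radius of convergence is the smallest modulus among the singular points: 2.


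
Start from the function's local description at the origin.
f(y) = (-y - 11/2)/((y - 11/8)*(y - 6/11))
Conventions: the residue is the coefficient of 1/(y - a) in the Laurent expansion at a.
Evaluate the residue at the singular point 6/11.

At the order-1 pole 6/11 set g(y) = (y - (6/11))*f(y) = (-y - 11/2)/(y - 11/8).
Simple pole: residue = g(a) at a = 6/11, which is 532/73.

The residue is 532/73.


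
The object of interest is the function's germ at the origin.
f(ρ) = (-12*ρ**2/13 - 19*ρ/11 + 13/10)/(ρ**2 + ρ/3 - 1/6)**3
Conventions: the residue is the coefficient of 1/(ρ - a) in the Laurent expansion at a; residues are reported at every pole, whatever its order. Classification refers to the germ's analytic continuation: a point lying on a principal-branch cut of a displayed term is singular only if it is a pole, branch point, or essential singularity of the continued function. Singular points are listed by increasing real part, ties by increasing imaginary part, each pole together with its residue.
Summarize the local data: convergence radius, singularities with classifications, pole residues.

Denominator factor (ρ**2 + ρ/3 - 1/6)^3: discriminant 7/9, real irrational roots -1/6 + (1/6)*sqrt(7) and -1/6 - (1/6)*sqrt(7); poles of order 3, moduli -1/6 + (1/6)*sqrt(7) and 1/6 + (1/6)*sqrt(7).
The radius of convergence is the smallest modulus among the singular points: -1/6 + (1/6)*sqrt(7).
The factor ρ**2 + ρ/3 - 1/6 splits as (ρ - a)(ρ - a') with a = -1/6 - (1/6)*sqrt(7), a' = -1/6 + (1/6)*sqrt(7). At the order-3 pole a set g(ρ) = (ρ - a)^3*f(ρ) = [-12*ρ**2/13 - 19*ρ/11 + 13/10] / (ρ - a')^3.
Order-3 pole: residue = g''(a)/2; g''(-1/6 - (1/6)*sqrt(7)) = -(3381912/245245)*sqrt(7), so the residue is -(1690956/245245)*sqrt(7).
The factor ρ**2 + ρ/3 - 1/6 splits as (ρ - a)(ρ - a') with a = -1/6 + (1/6)*sqrt(7), a' = -1/6 - (1/6)*sqrt(7). At the order-3 pole a set g(ρ) = (ρ - a)^3*f(ρ) = [-12*ρ**2/13 - 19*ρ/11 + 13/10] / (ρ - a')^3.
Order-3 pole: residue = g''(a)/2; g''(-1/6 + (1/6)*sqrt(7)) = (3381912/245245)*sqrt(7), so the residue is (1690956/245245)*sqrt(7).
List the singular points by increasing real part (a conjugate pair: the negative imaginary part first).

Radius of convergence at 0: -1/6 + (1/6)*sqrt(7).
At -1/6 - (1/6)*sqrt(7): a pole of order 3; residue -(1690956/245245)*sqrt(7).
At -1/6 + (1/6)*sqrt(7): a pole of order 3; residue (1690956/245245)*sqrt(7).


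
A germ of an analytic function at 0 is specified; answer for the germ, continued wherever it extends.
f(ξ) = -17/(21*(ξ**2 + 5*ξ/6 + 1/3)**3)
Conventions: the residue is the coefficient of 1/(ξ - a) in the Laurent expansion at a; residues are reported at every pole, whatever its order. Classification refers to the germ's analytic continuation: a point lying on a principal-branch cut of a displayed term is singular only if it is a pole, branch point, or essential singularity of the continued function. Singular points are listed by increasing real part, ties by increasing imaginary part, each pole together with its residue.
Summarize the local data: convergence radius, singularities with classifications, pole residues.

Radius of convergence at 0: (1/3)*sqrt(3).
At (-5/12) - ((1/12)*sqrt(23))*i: a pole of order 3; residue -((264384/85169)*sqrt(23))*i.
At (-5/12) + ((1/12)*sqrt(23))*i: a pole of order 3; residue ((264384/85169)*sqrt(23))*i.

Denominator factor (ξ**2 + 5*ξ/6 + 1/3)^3: discriminant -23/36, complex-conjugate roots (-5/12) + ((1/12)*sqrt(23))*i and (-5/12) - ((1/12)*sqrt(23))*i; poles of order 3, moduli (1/3)*sqrt(3) and (1/3)*sqrt(3).
The radius of convergence is the smallest modulus among the singular points: (1/3)*sqrt(3).
The factor ξ**2 + 5*ξ/6 + 1/3 splits as (ξ - a)(ξ - a') with a = (-5/12) - ((1/12)*sqrt(23))*i, a' = (-5/12) + ((1/12)*sqrt(23))*i. At the order-3 pole a set g(ξ) = (ξ - a)^3*f(ξ) = [-17/21] / (ξ - a')^3.
Order-3 pole: residue = g''(a)/2; g''((-5/12) - ((1/12)*sqrt(23))*i) = -((528768/85169)*sqrt(23))*i, so the residue is -((264384/85169)*sqrt(23))*i.
The factor ξ**2 + 5*ξ/6 + 1/3 splits as (ξ - a)(ξ - a') with a = (-5/12) + ((1/12)*sqrt(23))*i, a' = (-5/12) - ((1/12)*sqrt(23))*i. At the order-3 pole a set g(ξ) = (ξ - a)^3*f(ξ) = [-17/21] / (ξ - a')^3.
Order-3 pole: residue = g''(a)/2; g''((-5/12) + ((1/12)*sqrt(23))*i) = ((528768/85169)*sqrt(23))*i, so the residue is ((264384/85169)*sqrt(23))*i.
List the singular points by increasing real part (a conjugate pair: the negative imaginary part first).


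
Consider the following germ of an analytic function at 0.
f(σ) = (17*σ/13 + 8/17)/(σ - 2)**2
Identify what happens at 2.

The denominator factor σ - 2 vanishes at 2 and appears to the power 2; the numerator there equals 682/221, nonzero, and no other factor vanishes.
Hence a pole whose order is the multiplicity, 2.

The point is a pole of order 2.


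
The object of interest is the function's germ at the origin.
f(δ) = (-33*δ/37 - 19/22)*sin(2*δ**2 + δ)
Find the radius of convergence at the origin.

The factor sin(2*δ**2 + δ) is entire and contributes no finite singular point.
The polynomial part has no poles.
No finite singular points: the Taylor series at 0 converges everywhere.

The radius of convergence is infinite.


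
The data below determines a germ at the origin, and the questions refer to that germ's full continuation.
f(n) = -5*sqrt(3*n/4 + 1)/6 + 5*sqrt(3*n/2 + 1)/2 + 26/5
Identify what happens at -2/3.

The term (5/2)*sqrt(1 - n/(-2/3)) has argument 1 - -2/3/(-2/3) = 0 at -2/3: a square-root (algebraic, two-sheeted) branch point; the remaining terms are analytic or single-valued there.

The point is an algebraic (square-root) branch point.


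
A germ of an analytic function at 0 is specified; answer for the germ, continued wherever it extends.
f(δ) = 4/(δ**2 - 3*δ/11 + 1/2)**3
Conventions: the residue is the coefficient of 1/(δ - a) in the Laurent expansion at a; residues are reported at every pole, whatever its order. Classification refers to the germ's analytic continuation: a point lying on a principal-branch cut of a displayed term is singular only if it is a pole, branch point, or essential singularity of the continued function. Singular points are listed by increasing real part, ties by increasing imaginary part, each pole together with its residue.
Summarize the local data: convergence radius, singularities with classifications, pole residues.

Radius of convergence at 0: (1/2)*sqrt(2).
At (3/22) - ((1/22)*sqrt(233))*i: a pole of order 3; residue ((3865224/12649337)*sqrt(233))*i.
At (3/22) + ((1/22)*sqrt(233))*i: a pole of order 3; residue -((3865224/12649337)*sqrt(233))*i.

Denominator factor (δ**2 - 3*δ/11 + 1/2)^3: discriminant -233/121, complex-conjugate roots (3/22) + ((1/22)*sqrt(233))*i and (3/22) - ((1/22)*sqrt(233))*i; poles of order 3, moduli (1/2)*sqrt(2) and (1/2)*sqrt(2).
The radius of convergence is the smallest modulus among the singular points: (1/2)*sqrt(2).
The factor δ**2 - 3*δ/11 + 1/2 splits as (δ - a)(δ - a') with a = (3/22) - ((1/22)*sqrt(233))*i, a' = (3/22) + ((1/22)*sqrt(233))*i. At the order-3 pole a set g(δ) = (δ - a)^3*f(δ) = [4] / (δ - a')^3.
Order-3 pole: residue = g''(a)/2; g''((3/22) - ((1/22)*sqrt(233))*i) = ((7730448/12649337)*sqrt(233))*i, so the residue is ((3865224/12649337)*sqrt(233))*i.
The factor δ**2 - 3*δ/11 + 1/2 splits as (δ - a)(δ - a') with a = (3/22) + ((1/22)*sqrt(233))*i, a' = (3/22) - ((1/22)*sqrt(233))*i. At the order-3 pole a set g(δ) = (δ - a)^3*f(δ) = [4] / (δ - a')^3.
Order-3 pole: residue = g''(a)/2; g''((3/22) + ((1/22)*sqrt(233))*i) = -((7730448/12649337)*sqrt(233))*i, so the residue is -((3865224/12649337)*sqrt(233))*i.
List the singular points by increasing real part (a conjugate pair: the negative imaginary part first).
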